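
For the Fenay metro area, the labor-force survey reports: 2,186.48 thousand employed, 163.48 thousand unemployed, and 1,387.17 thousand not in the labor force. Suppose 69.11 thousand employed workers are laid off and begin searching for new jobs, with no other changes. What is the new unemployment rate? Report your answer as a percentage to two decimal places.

Initially, labor force = 2,186.48 + 163.48 = 2,349.96 thousand, so u = 163.48/2,349.96 = 6.96%.
After the change, employed falls and unemployed rises by 69.11; labor force unchanged → E = 2,117.37, U = 232.59, labor force = 2,349.96 thousand.
New unemployment rate = 232.59 / 2,349.96 = 9.90%.

New unemployment rate ≈ 9.90%.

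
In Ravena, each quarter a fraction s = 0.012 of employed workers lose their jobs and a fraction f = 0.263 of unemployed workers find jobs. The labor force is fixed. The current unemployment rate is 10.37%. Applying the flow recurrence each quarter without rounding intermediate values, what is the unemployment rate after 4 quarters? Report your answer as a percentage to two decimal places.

Unemployment rate after four quarters ≈ 6.02%.

With a fixed labor force, u_{t+1} = u_t + s·(1−u_t) − f·u_t = u_t·(1−s−f) + s.
Here 1−s−f = 0.725 and s = 0.012.
u_1 = 0.103700 × 0.725 + 0.012 = 0.087182.
u_2 = 0.087182 × 0.725 + 0.012 = 0.075207.
u_3 = 0.075207 × 0.725 + 0.012 = 0.066525.
u_4 = 0.066525 × 0.725 + 0.012 = 0.060231.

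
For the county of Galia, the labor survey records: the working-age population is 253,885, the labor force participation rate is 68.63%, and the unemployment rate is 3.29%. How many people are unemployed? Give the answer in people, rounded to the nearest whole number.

About 5,733 are unemployed.

Labor force = 0.6863 × 253,885 = 174,241.
Unemployed = 0.0329 × 174,241 ≈ 5,733.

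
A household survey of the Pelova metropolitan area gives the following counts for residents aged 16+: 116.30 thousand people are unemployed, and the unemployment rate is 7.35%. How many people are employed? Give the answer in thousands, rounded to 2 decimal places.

Labor force = U / u = 116.30 / 0.0735 ≈ 1,582.31 thousand.
Employed = labor force − unemployed = 1,582.31 − 116.30 = 1,466.01 thousand.

About 1,466.01 thousand are employed.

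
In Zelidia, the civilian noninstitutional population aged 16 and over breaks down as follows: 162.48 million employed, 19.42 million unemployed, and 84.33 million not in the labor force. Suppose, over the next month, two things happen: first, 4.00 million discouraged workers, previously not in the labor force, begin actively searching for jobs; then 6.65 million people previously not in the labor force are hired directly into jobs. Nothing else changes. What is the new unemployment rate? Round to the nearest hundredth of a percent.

Initially, labor force = 162.48 + 19.42 = 181.90 million, so u = 19.42/181.90 = 10.68%.
After the first change, unemployed and labor force both rise by 4.00 → E = 162.48, U = 23.42, labor force = 185.90 million.
After the second change, employed and labor force both rise by 6.65; unemployed unchanged → E = 169.13, U = 23.42, labor force = 192.55 million.
New unemployment rate = 23.42 / 192.55 = 12.16%.

New unemployment rate ≈ 12.16%.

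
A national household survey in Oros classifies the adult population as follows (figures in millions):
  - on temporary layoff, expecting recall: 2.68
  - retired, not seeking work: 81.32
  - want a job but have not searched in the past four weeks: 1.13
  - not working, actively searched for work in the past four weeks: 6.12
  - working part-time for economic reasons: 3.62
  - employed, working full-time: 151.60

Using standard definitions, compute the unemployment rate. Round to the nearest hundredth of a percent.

Employed = 3.62 + 151.60 = 155.22 million (anyone who worked, including part-time for economic reasons, counts as employed).
Unemployed = 2.68 + 6.12 = 8.80 million (jobless and actively searching, or on temporary layoff).
Labor force = 155.22 + 8.80 = 164.02 million.
Unemployment rate = 8.80 / 164.02 = 5.37%.

Unemployment rate ≈ 5.37%.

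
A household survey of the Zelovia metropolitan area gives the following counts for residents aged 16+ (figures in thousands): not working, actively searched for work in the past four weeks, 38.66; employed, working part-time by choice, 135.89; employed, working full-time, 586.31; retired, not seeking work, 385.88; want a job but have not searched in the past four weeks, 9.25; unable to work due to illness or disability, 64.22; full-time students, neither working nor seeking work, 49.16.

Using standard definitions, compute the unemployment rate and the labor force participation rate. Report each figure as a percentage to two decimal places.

Unemployment rate ≈ 5.08%; labor force participation rate ≈ 59.94%.

Employed = 135.89 + 586.31 = 722.20 thousand.
Unemployed = 38.66 thousand.
Labor force = 722.20 + 38.66 = 760.86 thousand.
Not in labor force = 385.88 + 9.25 + 64.22 + 49.16 = 508.51 thousand (those not working and not actively searching are outside the labor force — including those who want a job but have given up searching).
Civilian working-age population = 760.86 + 508.51 = 1,269.37 thousand.
Unemployment rate = 38.66 / 760.86 = 5.08%.
Labor force participation rate = 760.86 / 1,269.37 = 59.94%.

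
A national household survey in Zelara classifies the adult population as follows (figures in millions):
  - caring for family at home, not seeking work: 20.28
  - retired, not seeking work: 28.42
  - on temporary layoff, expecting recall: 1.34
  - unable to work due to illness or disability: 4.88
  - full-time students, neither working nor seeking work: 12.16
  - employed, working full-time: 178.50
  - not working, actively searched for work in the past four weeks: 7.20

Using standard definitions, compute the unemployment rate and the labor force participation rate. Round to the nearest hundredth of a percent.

Unemployment rate ≈ 4.57%; labor force participation rate ≈ 73.99%.

Employed = 178.50 million.
Unemployed = 1.34 + 7.20 = 8.54 million (jobless and actively searching, or on temporary layoff).
Labor force = 178.50 + 8.54 = 187.04 million.
Not in labor force = 20.28 + 28.42 + 4.88 + 12.16 = 65.74 million (those not working and not actively searching are outside the labor force).
Civilian working-age population = 187.04 + 65.74 = 252.78 million.
Unemployment rate = 8.54 / 187.04 = 4.57%.
Labor force participation rate = 187.04 / 252.78 = 73.99%.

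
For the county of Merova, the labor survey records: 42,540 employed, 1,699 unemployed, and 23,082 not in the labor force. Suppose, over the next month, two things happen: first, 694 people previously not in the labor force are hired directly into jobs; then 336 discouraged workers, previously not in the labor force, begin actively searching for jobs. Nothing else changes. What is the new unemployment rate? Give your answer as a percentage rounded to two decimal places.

New unemployment rate ≈ 4.50%.

Initially, labor force = 42,540 + 1,699 = 44,239, so u = 1,699/44,239 = 3.84%.
After the first change, employed and labor force both rise by 694; unemployed unchanged → E = 43,234, U = 1,699, labor force = 44,933.
After the second change, unemployed and labor force both rise by 336 → E = 43,234, U = 2,035, labor force = 45,269.
New unemployment rate = 2,035 / 45,269 = 4.50%.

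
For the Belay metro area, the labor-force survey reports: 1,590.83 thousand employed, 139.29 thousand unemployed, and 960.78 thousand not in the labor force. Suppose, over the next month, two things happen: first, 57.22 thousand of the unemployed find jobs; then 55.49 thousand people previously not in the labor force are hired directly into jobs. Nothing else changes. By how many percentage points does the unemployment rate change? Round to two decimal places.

The unemployment rate changes by −3.45 percentage points.

Initially, labor force = 1,590.83 + 139.29 = 1,730.12 thousand, so u = 139.29/1,730.12 = 8.05%.
After the first change, unemployed falls and employed rises by 57.22; labor force unchanged → E = 1,648.05, U = 82.07, labor force = 1,730.12 thousand.
After the second change, employed and labor force both rise by 55.49; unemployed unchanged → E = 1,703.54, U = 82.07, labor force = 1,785.61 thousand.
New unemployment rate = 82.07 / 1,785.61 = 4.60%.
Change = 4.60% − 8.05% = −3.45 percentage points.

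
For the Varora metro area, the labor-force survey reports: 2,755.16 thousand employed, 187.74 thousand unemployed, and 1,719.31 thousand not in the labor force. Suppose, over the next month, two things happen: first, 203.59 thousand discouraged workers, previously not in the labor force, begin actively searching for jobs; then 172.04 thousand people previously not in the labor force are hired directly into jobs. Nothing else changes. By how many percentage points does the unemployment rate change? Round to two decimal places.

The unemployment rate changes by +5.41 percentage points.

Initially, labor force = 2,755.16 + 187.74 = 2,942.90 thousand, so u = 187.74/2,942.90 = 6.38%.
After the first change, unemployed and labor force both rise by 203.59 → E = 2,755.16, U = 391.33, labor force = 3,146.49 thousand.
After the second change, employed and labor force both rise by 172.04; unemployed unchanged → E = 2,927.20, U = 391.33, labor force = 3,318.53 thousand.
New unemployment rate = 391.33 / 3,318.53 = 11.79%.
Change = 11.79% − 6.38% = +5.41 percentage points.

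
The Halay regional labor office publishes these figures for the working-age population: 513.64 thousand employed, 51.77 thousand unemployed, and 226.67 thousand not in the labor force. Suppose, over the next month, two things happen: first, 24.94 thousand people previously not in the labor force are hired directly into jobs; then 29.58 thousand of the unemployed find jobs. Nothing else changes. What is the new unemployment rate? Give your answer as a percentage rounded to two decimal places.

New unemployment rate ≈ 3.76%.

Initially, labor force = 513.64 + 51.77 = 565.41 thousand, so u = 51.77/565.41 = 9.16%.
After the first change, employed and labor force both rise by 24.94; unemployed unchanged → E = 538.58, U = 51.77, labor force = 590.35 thousand.
After the second change, unemployed falls and employed rises by 29.58; labor force unchanged → E = 568.16, U = 22.19, labor force = 590.35 thousand.
New unemployment rate = 22.19 / 590.35 = 3.76%.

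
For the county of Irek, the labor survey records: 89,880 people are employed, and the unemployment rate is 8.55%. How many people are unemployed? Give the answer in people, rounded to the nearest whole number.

Let U be the number unemployed. The labor force is E + U, and U/(E+U) = 0.0855.
So U = 0.0855 × 89,880 / (1 − 0.0855) = 7684.74 / 0.9145 ≈ 8,403.

About 8,403 are unemployed.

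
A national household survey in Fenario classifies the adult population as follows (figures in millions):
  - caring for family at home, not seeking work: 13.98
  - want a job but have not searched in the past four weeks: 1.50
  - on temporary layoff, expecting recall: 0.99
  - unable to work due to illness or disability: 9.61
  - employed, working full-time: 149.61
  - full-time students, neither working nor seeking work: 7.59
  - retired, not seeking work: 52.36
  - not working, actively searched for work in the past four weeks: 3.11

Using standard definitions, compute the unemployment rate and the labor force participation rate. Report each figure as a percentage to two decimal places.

Unemployment rate ≈ 2.67%; labor force participation rate ≈ 64.38%.

Employed = 149.61 million.
Unemployed = 0.99 + 3.11 = 4.10 million (jobless and actively searching, or on temporary layoff).
Labor force = 149.61 + 4.10 = 153.71 million.
Not in labor force = 13.98 + 1.50 + 9.61 + 7.59 + 52.36 = 85.04 million (those not working and not actively searching are outside the labor force — including those who want a job but have given up searching).
Civilian working-age population = 153.71 + 85.04 = 238.75 million.
Unemployment rate = 4.10 / 153.71 = 2.67%.
Labor force participation rate = 153.71 / 238.75 = 64.38%.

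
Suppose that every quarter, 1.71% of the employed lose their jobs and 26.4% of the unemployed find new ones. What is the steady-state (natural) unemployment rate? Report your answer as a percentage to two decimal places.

Steady-state unemployment rate ≈ 6.08%.

At steady state the flows balance: s·E = f·U, so U/(E+U) = s/(s+f).
u* = 1.71 / (1.71 + 26.4) = 1.71 / 28.11 = 6.08%.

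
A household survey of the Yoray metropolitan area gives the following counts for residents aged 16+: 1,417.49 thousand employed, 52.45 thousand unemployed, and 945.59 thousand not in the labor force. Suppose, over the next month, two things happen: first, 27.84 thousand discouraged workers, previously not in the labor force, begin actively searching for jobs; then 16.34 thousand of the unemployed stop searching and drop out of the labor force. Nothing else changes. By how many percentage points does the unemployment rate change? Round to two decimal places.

Initially, labor force = 1,417.49 + 52.45 = 1,469.94 thousand, so u = 52.45/1,469.94 = 3.57%.
After the first change, unemployed and labor force both rise by 27.84 → E = 1,417.49, U = 80.29, labor force = 1,497.78 thousand.
After the second change, unemployed and labor force both fall by 16.34 → E = 1,417.49, U = 63.95, labor force = 1,481.44 thousand.
New unemployment rate = 63.95 / 1,481.44 = 4.32%.
Change = 4.32% − 3.57% = +0.75 percentage points.

The unemployment rate changes by +0.75 percentage points.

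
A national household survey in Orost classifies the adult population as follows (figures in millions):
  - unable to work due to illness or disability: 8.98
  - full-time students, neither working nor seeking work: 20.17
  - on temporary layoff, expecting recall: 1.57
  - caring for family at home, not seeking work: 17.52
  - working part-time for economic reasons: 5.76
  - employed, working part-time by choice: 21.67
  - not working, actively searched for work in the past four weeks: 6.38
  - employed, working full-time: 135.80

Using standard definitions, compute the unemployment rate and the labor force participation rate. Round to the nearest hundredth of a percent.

Employed = 5.76 + 21.67 + 135.80 = 163.23 million (anyone who worked, including part-time for economic reasons, counts as employed).
Unemployed = 1.57 + 6.38 = 7.95 million (jobless and actively searching, or on temporary layoff).
Labor force = 163.23 + 7.95 = 171.18 million.
Not in labor force = 8.98 + 20.17 + 17.52 = 46.67 million (those not working and not actively searching are outside the labor force).
Civilian working-age population = 171.18 + 46.67 = 217.85 million.
Unemployment rate = 7.95 / 171.18 = 4.64%.
Labor force participation rate = 171.18 / 217.85 = 78.58%.

Unemployment rate ≈ 4.64%; labor force participation rate ≈ 78.58%.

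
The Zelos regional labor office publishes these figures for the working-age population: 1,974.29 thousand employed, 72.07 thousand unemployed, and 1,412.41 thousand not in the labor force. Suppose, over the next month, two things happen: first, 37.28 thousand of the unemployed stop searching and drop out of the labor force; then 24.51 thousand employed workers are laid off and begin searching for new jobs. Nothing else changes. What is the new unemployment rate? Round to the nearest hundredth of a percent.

Initially, labor force = 1,974.29 + 72.07 = 2,046.36 thousand, so u = 72.07/2,046.36 = 3.52%.
After the first change, unemployed and labor force both fall by 37.28 → E = 1,974.29, U = 34.79, labor force = 2,009.08 thousand.
After the second change, employed falls and unemployed rises by 24.51; labor force unchanged → E = 1,949.78, U = 59.30, labor force = 2,009.08 thousand.
New unemployment rate = 59.30 / 2,009.08 = 2.95%.

New unemployment rate ≈ 2.95%.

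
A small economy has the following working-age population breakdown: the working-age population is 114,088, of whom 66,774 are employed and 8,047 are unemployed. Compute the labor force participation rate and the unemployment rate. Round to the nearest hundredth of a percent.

Labor force participation rate ≈ 65.58%; unemployment rate ≈ 10.76%.

Labor force = employed + unemployed = 66,774 + 8,047 = 74,821.
Unemployment rate = 8,047 / 74,821 = 10.76%.
Labor force participation rate = 74,821 / 114,088 = 65.58%.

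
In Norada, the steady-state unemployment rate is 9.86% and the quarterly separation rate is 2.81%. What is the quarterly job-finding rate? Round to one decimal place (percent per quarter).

Job-finding rate ≈ 25.7% per quarter.

From u* = s/(s+f): f = s·(1−u)/u.
f = 2.81 × (1 − 0.0986) / 0.0986 = 2.5329 / 0.0986 ≈ 25.7% per quarter.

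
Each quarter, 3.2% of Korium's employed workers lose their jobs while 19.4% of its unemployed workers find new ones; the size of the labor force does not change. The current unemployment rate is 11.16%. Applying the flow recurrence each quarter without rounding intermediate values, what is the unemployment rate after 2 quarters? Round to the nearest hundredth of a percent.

With a fixed labor force, u_{t+1} = u_t + s·(1−u_t) − f·u_t = u_t·(1−s−f) + s.
Here 1−s−f = 0.774 and s = 0.032.
u_1 = 0.111600 × 0.774 + 0.032 = 0.118378.
u_2 = 0.118378 × 0.774 + 0.032 = 0.123625.

Unemployment rate after two quarters ≈ 12.36%.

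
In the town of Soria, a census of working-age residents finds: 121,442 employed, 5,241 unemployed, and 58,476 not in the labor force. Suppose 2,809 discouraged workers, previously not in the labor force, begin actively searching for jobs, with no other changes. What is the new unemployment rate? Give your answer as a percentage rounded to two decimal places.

Initially, labor force = 121,442 + 5,241 = 126,683, so u = 5,241/126,683 = 4.14%.
After the change, unemployed and labor force both rise by 2,809 → E = 121,442, U = 8,050, labor force = 129,492.
New unemployment rate = 8,050 / 129,492 = 6.22%.

New unemployment rate ≈ 6.22%.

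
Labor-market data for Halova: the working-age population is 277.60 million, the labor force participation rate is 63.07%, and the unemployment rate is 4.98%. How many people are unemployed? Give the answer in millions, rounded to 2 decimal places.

About 8.72 million are unemployed.

Labor force = 0.6307 × 277.60 = 175.08 million.
Unemployed = 0.0498 × 175.08 ≈ 8.72 million.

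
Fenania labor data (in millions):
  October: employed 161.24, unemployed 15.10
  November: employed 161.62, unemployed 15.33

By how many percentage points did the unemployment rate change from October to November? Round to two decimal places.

October: labor force = 161.24 + 15.10 = 176.34; u = 15.10/176.34 = 8.56%.
November: labor force = 161.62 + 15.33 = 176.95; u = 15.33/176.95 = 8.66%.
Change = 8.66% − 8.56% = +0.10 pp.

The unemployment rate changed by +0.10 percentage points.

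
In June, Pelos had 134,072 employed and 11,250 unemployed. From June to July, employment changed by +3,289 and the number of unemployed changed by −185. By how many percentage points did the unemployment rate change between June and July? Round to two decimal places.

The unemployment rate changed by −0.29 percentage points.

June: labor force = 134,072 + 11,250 = 145,322; u = 11,250/145,322 = 7.74%.
July: labor force = 137,361 + 11,065 = 148,426; u = 11,065/148,426 = 7.45%.
Change = 7.45% − 7.74% = −0.29 pp.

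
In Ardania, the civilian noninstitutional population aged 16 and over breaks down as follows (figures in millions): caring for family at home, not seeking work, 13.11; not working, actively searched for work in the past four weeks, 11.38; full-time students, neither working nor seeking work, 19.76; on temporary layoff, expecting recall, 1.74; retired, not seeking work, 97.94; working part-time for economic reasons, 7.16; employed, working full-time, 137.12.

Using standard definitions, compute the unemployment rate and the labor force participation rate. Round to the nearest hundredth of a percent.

Employed = 7.16 + 137.12 = 144.28 million (anyone who worked, including part-time for economic reasons, counts as employed).
Unemployed = 11.38 + 1.74 = 13.12 million (jobless and actively searching, or on temporary layoff).
Labor force = 144.28 + 13.12 = 157.40 million.
Not in labor force = 13.11 + 19.76 + 97.94 = 130.81 million (those not working and not actively searching are outside the labor force).
Civilian working-age population = 157.40 + 130.81 = 288.21 million.
Unemployment rate = 13.12 / 157.40 = 8.34%.
Labor force participation rate = 157.40 / 288.21 = 54.61%.

Unemployment rate ≈ 8.34%; labor force participation rate ≈ 54.61%.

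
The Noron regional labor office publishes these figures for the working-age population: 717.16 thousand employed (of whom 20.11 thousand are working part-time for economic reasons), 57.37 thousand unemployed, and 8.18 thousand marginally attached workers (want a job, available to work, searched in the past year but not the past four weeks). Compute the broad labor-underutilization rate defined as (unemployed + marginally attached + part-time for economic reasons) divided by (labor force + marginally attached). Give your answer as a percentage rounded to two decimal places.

Labor force = 717.16 + 57.37 = 774.53 thousand.
Numerator = 57.37 + 8.18 + 20.11 = 85.66 thousand.
Denominator = 774.53 + 8.18 = 782.71 thousand.
Broad rate = 85.66 / 782.71 = 10.94%.

Broad underutilization rate ≈ 10.94%.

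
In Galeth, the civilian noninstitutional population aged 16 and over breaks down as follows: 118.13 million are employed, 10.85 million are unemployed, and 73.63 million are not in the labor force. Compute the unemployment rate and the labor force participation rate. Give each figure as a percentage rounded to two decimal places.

Labor force = employed + unemployed = 118.13 + 10.85 = 128.98 million.
Working-age population = 128.98 + 73.63 = 202.61 million.
Unemployment rate = 10.85 / 128.98 = 8.41%.
Labor force participation rate = 128.98 / 202.61 = 63.66%.

Unemployment rate ≈ 8.41%; labor force participation rate ≈ 63.66%.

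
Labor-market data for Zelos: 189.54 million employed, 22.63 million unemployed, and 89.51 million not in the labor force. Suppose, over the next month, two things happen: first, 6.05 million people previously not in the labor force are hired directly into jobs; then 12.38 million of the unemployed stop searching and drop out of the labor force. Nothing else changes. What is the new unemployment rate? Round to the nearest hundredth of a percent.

Initially, labor force = 189.54 + 22.63 = 212.17 million, so u = 22.63/212.17 = 10.67%.
After the first change, employed and labor force both rise by 6.05; unemployed unchanged → E = 195.59, U = 22.63, labor force = 218.22 million.
After the second change, unemployed and labor force both fall by 12.38 → E = 195.59, U = 10.25, labor force = 205.84 million.
New unemployment rate = 10.25 / 205.84 = 4.98%.

New unemployment rate ≈ 4.98%.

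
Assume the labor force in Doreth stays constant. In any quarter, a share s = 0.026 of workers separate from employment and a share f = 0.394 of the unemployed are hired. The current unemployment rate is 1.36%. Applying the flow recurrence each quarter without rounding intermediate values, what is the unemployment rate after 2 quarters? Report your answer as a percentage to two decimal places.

Unemployment rate after two quarters ≈ 4.57%.

With a fixed labor force, u_{t+1} = u_t + s·(1−u_t) − f·u_t = u_t·(1−s−f) + s.
Here 1−s−f = 0.580 and s = 0.026.
u_1 = 0.013600 × 0.580 + 0.026 = 0.033888.
u_2 = 0.033888 × 0.580 + 0.026 = 0.045655.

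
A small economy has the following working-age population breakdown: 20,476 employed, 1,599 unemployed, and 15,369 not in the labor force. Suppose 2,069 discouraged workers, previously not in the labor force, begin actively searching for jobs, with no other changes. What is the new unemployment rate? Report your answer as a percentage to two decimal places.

Initially, labor force = 20,476 + 1,599 = 22,075, so u = 1,599/22,075 = 7.24%.
After the change, unemployed and labor force both rise by 2,069 → E = 20,476, U = 3,668, labor force = 24,144.
New unemployment rate = 3,668 / 24,144 = 15.19%.

New unemployment rate ≈ 15.19%.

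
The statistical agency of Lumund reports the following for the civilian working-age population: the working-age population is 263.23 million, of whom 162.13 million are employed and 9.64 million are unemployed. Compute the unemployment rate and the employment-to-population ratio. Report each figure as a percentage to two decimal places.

Unemployment rate ≈ 5.61%; employment-population ratio ≈ 61.59%.

Labor force = employed + unemployed = 162.13 + 9.64 = 171.77 million.
Unemployment rate = 9.64 / 171.77 = 5.61%.
Employment-population ratio = 162.13 / 263.23 = 61.59%.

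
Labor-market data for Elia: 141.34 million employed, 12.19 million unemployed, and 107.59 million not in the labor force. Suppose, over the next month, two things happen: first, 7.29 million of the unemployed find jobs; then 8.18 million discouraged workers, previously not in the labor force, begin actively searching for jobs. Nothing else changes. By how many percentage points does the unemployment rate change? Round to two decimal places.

The unemployment rate changes by +0.15 percentage points.

Initially, labor force = 141.34 + 12.19 = 153.53 million, so u = 12.19/153.53 = 7.94%.
After the first change, unemployed falls and employed rises by 7.29; labor force unchanged → E = 148.63, U = 4.90, labor force = 153.53 million.
After the second change, unemployed and labor force both rise by 8.18 → E = 148.63, U = 13.08, labor force = 161.71 million.
New unemployment rate = 13.08 / 161.71 = 8.09%.
Change = 8.09% − 7.94% = +0.15 percentage points.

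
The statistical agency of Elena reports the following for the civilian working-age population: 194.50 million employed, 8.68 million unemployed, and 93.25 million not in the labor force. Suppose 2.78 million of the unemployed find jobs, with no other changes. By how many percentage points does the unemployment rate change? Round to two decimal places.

Initially, labor force = 194.50 + 8.68 = 203.18 million, so u = 8.68/203.18 = 4.27%.
After the change, unemployed falls and employed rises by 2.78; labor force unchanged → E = 197.28, U = 5.90, labor force = 203.18 million.
New unemployment rate = 5.90 / 203.18 = 2.90%.
Change = 2.90% − 4.27% = −1.37 percentage points.

The unemployment rate changes by −1.37 percentage points.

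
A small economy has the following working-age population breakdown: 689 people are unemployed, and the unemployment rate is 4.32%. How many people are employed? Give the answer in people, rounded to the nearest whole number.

Labor force = U / u = 689 / 0.0432 ≈ 15,949.
Employed = labor force − unemployed = 15,949 − 689 = 15,260.

About 15,260 are employed.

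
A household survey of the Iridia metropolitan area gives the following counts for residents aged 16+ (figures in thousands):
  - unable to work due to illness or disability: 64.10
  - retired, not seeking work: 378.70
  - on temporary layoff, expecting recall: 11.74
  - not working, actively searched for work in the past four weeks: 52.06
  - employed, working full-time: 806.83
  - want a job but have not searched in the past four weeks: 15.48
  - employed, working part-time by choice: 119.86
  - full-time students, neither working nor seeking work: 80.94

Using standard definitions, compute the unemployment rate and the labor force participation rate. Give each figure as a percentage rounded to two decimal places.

Unemployment rate ≈ 6.44%; labor force participation rate ≈ 64.75%.

Employed = 806.83 + 119.86 = 926.69 thousand.
Unemployed = 11.74 + 52.06 = 63.80 thousand (jobless and actively searching, or on temporary layoff).
Labor force = 926.69 + 63.80 = 990.49 thousand.
Not in labor force = 64.10 + 378.70 + 15.48 + 80.94 = 539.22 thousand (those not working and not actively searching are outside the labor force — including those who want a job but have given up searching).
Civilian working-age population = 990.49 + 539.22 = 1,529.71 thousand.
Unemployment rate = 63.80 / 990.49 = 6.44%.
Labor force participation rate = 990.49 / 1,529.71 = 64.75%.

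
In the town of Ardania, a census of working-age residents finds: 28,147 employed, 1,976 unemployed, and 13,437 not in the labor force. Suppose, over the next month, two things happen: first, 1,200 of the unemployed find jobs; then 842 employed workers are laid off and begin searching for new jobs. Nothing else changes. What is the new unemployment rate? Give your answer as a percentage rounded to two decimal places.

New unemployment rate ≈ 5.37%.

Initially, labor force = 28,147 + 1,976 = 30,123, so u = 1,976/30,123 = 6.56%.
After the first change, unemployed falls and employed rises by 1,200; labor force unchanged → E = 29,347, U = 776, labor force = 30,123.
After the second change, employed falls and unemployed rises by 842; labor force unchanged → E = 28,505, U = 1,618, labor force = 30,123.
New unemployment rate = 1,618 / 30,123 = 5.37%.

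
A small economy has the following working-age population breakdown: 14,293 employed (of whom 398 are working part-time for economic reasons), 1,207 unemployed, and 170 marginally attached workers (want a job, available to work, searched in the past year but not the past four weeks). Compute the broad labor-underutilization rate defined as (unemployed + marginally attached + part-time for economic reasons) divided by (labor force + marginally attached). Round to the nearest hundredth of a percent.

Broad underutilization rate ≈ 11.33%.

Labor force = 14,293 + 1,207 = 15,500.
Numerator = 1,207 + 170 + 398 = 1,775.
Denominator = 15,500 + 170 = 15,670.
Broad rate = 1,775 / 15,670 = 11.33%.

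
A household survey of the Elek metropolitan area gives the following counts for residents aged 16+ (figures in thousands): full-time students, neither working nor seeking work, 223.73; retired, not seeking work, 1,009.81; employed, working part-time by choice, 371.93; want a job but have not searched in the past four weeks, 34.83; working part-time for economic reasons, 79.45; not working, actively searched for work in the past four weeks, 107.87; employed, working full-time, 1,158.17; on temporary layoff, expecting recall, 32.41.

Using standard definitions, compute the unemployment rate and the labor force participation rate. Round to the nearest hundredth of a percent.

Unemployment rate ≈ 8.02%; labor force participation rate ≈ 57.98%.

Employed = 371.93 + 79.45 + 1,158.17 = 1,609.55 thousand (anyone who worked, including part-time for economic reasons, counts as employed).
Unemployed = 107.87 + 32.41 = 140.28 thousand (jobless and actively searching, or on temporary layoff).
Labor force = 1,609.55 + 140.28 = 1,749.83 thousand.
Not in labor force = 223.73 + 1,009.81 + 34.83 = 1,268.37 thousand (those not working and not actively searching are outside the labor force — including those who want a job but have given up searching).
Civilian working-age population = 1,749.83 + 1,268.37 = 3,018.20 thousand.
Unemployment rate = 140.28 / 1,749.83 = 8.02%.
Labor force participation rate = 1,749.83 / 3,018.20 = 57.98%.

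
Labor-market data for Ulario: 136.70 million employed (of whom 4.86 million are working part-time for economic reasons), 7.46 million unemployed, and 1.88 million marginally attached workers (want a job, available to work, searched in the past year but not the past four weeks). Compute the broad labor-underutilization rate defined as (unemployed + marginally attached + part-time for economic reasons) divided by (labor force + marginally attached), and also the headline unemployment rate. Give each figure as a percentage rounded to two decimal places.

Labor force = 136.70 + 7.46 = 144.16 million.
Numerator = 7.46 + 1.88 + 4.86 = 14.20 million.
Denominator = 144.16 + 1.88 = 146.04 million.
Broad rate = 14.20 / 146.04 = 9.72%.
Headline unemployment rate = 7.46 / 144.16 = 5.17%.

Broad underutilization rate ≈ 9.72%; headline unemployment rate ≈ 5.17%.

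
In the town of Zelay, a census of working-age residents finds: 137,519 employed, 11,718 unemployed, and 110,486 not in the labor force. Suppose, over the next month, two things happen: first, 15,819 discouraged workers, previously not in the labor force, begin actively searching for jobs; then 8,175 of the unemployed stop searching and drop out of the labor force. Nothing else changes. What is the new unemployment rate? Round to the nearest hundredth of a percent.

New unemployment rate ≈ 12.34%.

Initially, labor force = 137,519 + 11,718 = 149,237, so u = 11,718/149,237 = 7.85%.
After the first change, unemployed and labor force both rise by 15,819 → E = 137,519, U = 27,537, labor force = 165,056.
After the second change, unemployed and labor force both fall by 8,175 → E = 137,519, U = 19,362, labor force = 156,881.
New unemployment rate = 19,362 / 156,881 = 12.34%.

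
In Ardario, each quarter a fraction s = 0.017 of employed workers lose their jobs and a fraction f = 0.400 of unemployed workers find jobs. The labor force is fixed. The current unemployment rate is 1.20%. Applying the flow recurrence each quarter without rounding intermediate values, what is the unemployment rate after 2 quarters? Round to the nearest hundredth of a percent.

Unemployment rate after two quarters ≈ 3.10%.

With a fixed labor force, u_{t+1} = u_t + s·(1−u_t) − f·u_t = u_t·(1−s−f) + s.
Here 1−s−f = 0.583 and s = 0.017.
u_1 = 0.012000 × 0.583 + 0.017 = 0.023996.
u_2 = 0.023996 × 0.583 + 0.017 = 0.030990.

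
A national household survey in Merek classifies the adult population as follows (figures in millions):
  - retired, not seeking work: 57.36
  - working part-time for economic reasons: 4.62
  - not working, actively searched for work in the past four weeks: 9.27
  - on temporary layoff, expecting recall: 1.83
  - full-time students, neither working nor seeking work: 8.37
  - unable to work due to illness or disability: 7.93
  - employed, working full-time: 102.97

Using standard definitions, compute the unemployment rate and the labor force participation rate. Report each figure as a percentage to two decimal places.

Employed = 4.62 + 102.97 = 107.59 million (anyone who worked, including part-time for economic reasons, counts as employed).
Unemployed = 9.27 + 1.83 = 11.10 million (jobless and actively searching, or on temporary layoff).
Labor force = 107.59 + 11.10 = 118.69 million.
Not in labor force = 57.36 + 8.37 + 7.93 = 73.66 million (those not working and not actively searching are outside the labor force).
Civilian working-age population = 118.69 + 73.66 = 192.35 million.
Unemployment rate = 11.10 / 118.69 = 9.35%.
Labor force participation rate = 118.69 / 192.35 = 61.71%.

Unemployment rate ≈ 9.35%; labor force participation rate ≈ 61.71%.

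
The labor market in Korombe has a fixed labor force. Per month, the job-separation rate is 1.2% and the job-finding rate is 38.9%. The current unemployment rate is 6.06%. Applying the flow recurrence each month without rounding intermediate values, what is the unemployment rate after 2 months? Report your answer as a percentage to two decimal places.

With a fixed labor force, u_{t+1} = u_t + s·(1−u_t) − f·u_t = u_t·(1−s−f) + s.
Here 1−s−f = 0.599 and s = 0.012.
u_1 = 0.060600 × 0.599 + 0.012 = 0.048299.
u_2 = 0.048299 × 0.599 + 0.012 = 0.040931.

Unemployment rate after two months ≈ 4.09%.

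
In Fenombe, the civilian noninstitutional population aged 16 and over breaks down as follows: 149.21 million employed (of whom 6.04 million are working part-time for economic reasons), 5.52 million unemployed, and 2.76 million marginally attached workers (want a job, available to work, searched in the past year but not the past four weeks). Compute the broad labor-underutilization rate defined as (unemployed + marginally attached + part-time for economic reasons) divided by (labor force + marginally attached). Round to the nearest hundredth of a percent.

Broad underutilization rate ≈ 9.09%.

Labor force = 149.21 + 5.52 = 154.73 million.
Numerator = 5.52 + 2.76 + 6.04 = 14.32 million.
Denominator = 154.73 + 2.76 = 157.49 million.
Broad rate = 14.32 / 157.49 = 9.09%.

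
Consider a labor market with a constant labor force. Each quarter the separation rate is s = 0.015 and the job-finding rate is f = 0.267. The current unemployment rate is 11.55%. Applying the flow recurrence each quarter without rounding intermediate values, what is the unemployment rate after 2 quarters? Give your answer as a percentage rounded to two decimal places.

Unemployment rate after two quarters ≈ 8.53%.

With a fixed labor force, u_{t+1} = u_t + s·(1−u_t) − f·u_t = u_t·(1−s−f) + s.
Here 1−s−f = 0.718 and s = 0.015.
u_1 = 0.115500 × 0.718 + 0.015 = 0.097929.
u_2 = 0.097929 × 0.718 + 0.015 = 0.085313.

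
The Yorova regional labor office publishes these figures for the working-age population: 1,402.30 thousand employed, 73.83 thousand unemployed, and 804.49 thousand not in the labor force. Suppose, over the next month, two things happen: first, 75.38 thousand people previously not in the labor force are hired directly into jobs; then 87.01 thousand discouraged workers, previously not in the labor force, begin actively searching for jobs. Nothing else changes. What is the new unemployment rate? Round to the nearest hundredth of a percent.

New unemployment rate ≈ 9.82%.

Initially, labor force = 1,402.30 + 73.83 = 1,476.13 thousand, so u = 73.83/1,476.13 = 5.00%.
After the first change, employed and labor force both rise by 75.38; unemployed unchanged → E = 1,477.68, U = 73.83, labor force = 1,551.51 thousand.
After the second change, unemployed and labor force both rise by 87.01 → E = 1,477.68, U = 160.84, labor force = 1,638.52 thousand.
New unemployment rate = 160.84 / 1,638.52 = 9.82%.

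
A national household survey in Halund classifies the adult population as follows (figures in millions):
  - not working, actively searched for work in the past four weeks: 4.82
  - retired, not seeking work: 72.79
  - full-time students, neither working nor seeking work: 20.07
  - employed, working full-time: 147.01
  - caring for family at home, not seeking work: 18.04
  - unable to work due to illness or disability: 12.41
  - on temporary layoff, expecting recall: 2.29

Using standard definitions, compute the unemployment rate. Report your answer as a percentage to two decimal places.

Unemployment rate ≈ 4.61%.

Employed = 147.01 million.
Unemployed = 4.82 + 2.29 = 7.11 million (jobless and actively searching, or on temporary layoff).
Labor force = 147.01 + 7.11 = 154.12 million.
Unemployment rate = 7.11 / 154.12 = 4.61%.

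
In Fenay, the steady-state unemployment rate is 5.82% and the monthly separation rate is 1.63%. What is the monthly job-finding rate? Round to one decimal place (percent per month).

Job-finding rate ≈ 26.4% per month.

From u* = s/(s+f): f = s·(1−u)/u.
f = 1.63 × (1 − 0.0582) / 0.0582 = 1.5351 / 0.0582 ≈ 26.4% per month.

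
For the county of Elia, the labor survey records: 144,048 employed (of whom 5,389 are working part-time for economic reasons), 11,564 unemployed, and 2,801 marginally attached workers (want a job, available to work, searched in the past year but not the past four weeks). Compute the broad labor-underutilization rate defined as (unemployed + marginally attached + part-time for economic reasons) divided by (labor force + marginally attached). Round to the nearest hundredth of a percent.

Broad underutilization rate ≈ 12.47%.

Labor force = 144,048 + 11,564 = 155,612.
Numerator = 11,564 + 2,801 + 5,389 = 19,754.
Denominator = 155,612 + 2,801 = 158,413.
Broad rate = 19,754 / 158,413 = 12.47%.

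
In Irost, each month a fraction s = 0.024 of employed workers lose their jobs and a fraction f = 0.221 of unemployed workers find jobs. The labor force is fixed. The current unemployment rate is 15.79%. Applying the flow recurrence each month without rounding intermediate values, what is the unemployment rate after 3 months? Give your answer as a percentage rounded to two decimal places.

With a fixed labor force, u_{t+1} = u_t + s·(1−u_t) − f·u_t = u_t·(1−s−f) + s.
Here 1−s−f = 0.755 and s = 0.024.
u_1 = 0.157900 × 0.755 + 0.024 = 0.143215.
u_2 = 0.143215 × 0.755 + 0.024 = 0.132127.
u_3 = 0.132127 × 0.755 + 0.024 = 0.123756.

Unemployment rate after three months ≈ 12.38%.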